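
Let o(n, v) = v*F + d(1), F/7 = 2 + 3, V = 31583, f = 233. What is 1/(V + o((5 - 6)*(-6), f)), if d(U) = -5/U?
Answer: 1/39733 ≈ 2.5168e-5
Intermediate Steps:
F = 35 (F = 7*(2 + 3) = 7*5 = 35)
o(n, v) = -5 + 35*v (o(n, v) = v*35 - 5/1 = 35*v - 5*1 = 35*v - 5 = -5 + 35*v)
1/(V + o((5 - 6)*(-6), f)) = 1/(31583 + (-5 + 35*233)) = 1/(31583 + (-5 + 8155)) = 1/(31583 + 8150) = 1/39733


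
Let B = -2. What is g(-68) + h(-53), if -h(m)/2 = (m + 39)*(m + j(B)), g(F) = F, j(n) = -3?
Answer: -1636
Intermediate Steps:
h(m) = -2*(-3 + m)*(39 + m) (h(m) = -2*(m + 39)*(m - 3) = -2*(39 + m)*(-3 + m) = -2*(-3 + m)*(39 + m))
g(-68) + h(-53) = -68 + (234 - 72*(-53) - 2*(-53)**2) = -68 + (234 + 3816 - 2*2809) = -68 + (234 + 3816 - 5618) = -68 - 1568 = -1636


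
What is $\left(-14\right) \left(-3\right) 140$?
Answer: $5880$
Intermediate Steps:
$\left(-14\right) \left(-3\right) 140 = 42 \cdot 140 = 5880$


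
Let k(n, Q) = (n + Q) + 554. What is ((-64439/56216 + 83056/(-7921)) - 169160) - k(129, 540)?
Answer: -75874503513903/445286936 ≈ -1.7039e+5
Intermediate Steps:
k(n, Q) = 554 + Q + n (k(n, Q) = (Q + n) + 554 = 554 + Q + n)
((-64439/56216 + 83056/(-7921)) - 169160) - k(129, 540) = ((-64439/56216 + 83056/(-7921)) - 169160) - (554 + 540 + 129) = ((-64439*1/56216 + 83056*(-1/7921)) - 169160) - 1*1223 = ((-64439/56216 - 83056/7921) - 169160) - 1223 = (-5179497415/445286936 - 169160) - 1223 = -75329917591175/445286936 - 1223 = -75874503513903/445286936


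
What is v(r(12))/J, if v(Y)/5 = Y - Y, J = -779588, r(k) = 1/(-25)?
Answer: 0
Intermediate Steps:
r(k) = -1/25
v(Y) = 0 (v(Y) = 5*(Y - Y) = 5*0 = 0)
v(r(12))/J = 0/(-779588) = 0*(-1/779588) = 0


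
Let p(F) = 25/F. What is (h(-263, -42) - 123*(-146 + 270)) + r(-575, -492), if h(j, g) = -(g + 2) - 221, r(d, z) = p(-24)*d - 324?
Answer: -363793/24 ≈ -15158.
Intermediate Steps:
r(d, z) = -324 - 25*d/24 (r(d, z) = (25/(-24))*d - 324 = (25*(-1/24))*d - 324 = -25*d/24 - 324 = -324 - 25*d/24)
h(j, g) = -223 - g (h(j, g) = -(2 + g) - 221 = (-2 - g) - 221 = -223 - g)
(h(-263, -42) - 123*(-146 + 270)) + r(-575, -492) = ((-223 - 1*(-42)) - 123*(-146 + 270)) + (-324 - 25/24*(-575)) = ((-223 + 42) - 123*124) + (-324 + 14375/24) = (-181 - 15252) + 6599/24 = -15433 + 6599/24 = -363793/24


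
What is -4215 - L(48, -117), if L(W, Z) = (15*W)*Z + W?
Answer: 79977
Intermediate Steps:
L(W, Z) = W + 15*W*Z (L(W, Z) = 15*W*Z + W = W + 15*W*Z)
-4215 - L(48, -117) = -4215 - 48*(1 + 15*(-117)) = -4215 - 48*(1 - 1755) = -4215 - 48*(-1754) = -4215 - 1*(-84192) = -4215 + 84192 = 79977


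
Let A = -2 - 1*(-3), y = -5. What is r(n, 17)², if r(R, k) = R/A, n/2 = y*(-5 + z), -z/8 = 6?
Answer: 280900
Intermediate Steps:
z = -48 (z = -8*6 = -48)
A = 1 (A = -2 + 3 = 1)
n = 530 (n = 2*(-5*(-5 - 48)) = 2*(-5*(-53)) = 2*265 = 530)
r(R, k) = R (r(R, k) = R/1 = R*1 = R)
r(n, 17)² = 530² = 280900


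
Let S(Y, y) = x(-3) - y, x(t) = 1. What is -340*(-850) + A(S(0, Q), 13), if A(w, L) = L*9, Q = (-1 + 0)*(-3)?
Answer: 289117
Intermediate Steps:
Q = 3 (Q = -1*(-3) = 3)
S(Y, y) = 1 - y
A(w, L) = 9*L
-340*(-850) + A(S(0, Q), 13) = -340*(-850) + 9*13 = 289000 + 117 = 289117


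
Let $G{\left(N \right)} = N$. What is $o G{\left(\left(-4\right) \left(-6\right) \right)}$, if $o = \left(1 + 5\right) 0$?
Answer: $0$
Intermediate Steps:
$o = 0$ ($o = 6 \cdot 0 = 0$)
$o G{\left(\left(-4\right) \left(-6\right) \right)} = 0 \left(\left(-4\right) \left(-6\right)\right) = 0 \cdot 24 = 0$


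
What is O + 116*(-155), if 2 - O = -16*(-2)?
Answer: -18010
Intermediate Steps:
O = -30 (O = 2 - (-16)*(-2) = 2 - 1*32 = 2 - 32 = -30)
O + 116*(-155) = -30 + 116*(-155) = -30 - 17980 = -18010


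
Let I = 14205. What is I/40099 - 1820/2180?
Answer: -2100664/4370791 ≈ -0.48061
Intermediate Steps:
I/40099 - 1820/2180 = 14205/40099 - 1820/2180 = 14205*(1/40099) - 1820*1/2180 = 14205/40099 - 91/109 = -2100664/4370791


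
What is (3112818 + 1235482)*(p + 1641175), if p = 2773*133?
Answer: 8740013427200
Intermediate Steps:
p = 368809
(3112818 + 1235482)*(p + 1641175) = (3112818 + 1235482)*(368809 + 1641175) = 4348300*2009984 = 8740013427200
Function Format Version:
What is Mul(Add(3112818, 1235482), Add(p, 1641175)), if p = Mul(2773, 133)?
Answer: 8740013427200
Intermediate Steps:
p = 368809
Mul(Add(3112818, 1235482), Add(p, 1641175)) = Mul(Add(3112818, 1235482), Add(368809, 1641175)) = Mul(4348300, 2009984) = 8740013427200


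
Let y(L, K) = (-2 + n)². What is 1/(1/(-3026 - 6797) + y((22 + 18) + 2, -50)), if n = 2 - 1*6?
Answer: 9823/353627 ≈ 0.027778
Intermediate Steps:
n = -4 (n = 2 - 6 = -4)
y(L, K) = 36 (y(L, K) = (-2 - 4)² = (-6)² = 36)
1/(1/(-3026 - 6797) + y((22 + 18) + 2, -50)) = 1/(1/(-3026 - 6797) + 36) = 1/(1/(-9823) + 36) = 1/(-1/9823 + 36) = 1/(353627/9823) = 9823/353627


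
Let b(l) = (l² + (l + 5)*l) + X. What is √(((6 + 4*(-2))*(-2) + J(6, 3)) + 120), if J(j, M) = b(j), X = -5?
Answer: √221 ≈ 14.866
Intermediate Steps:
b(l) = -5 + l² + l*(5 + l) (b(l) = (l² + (l + 5)*l) - 5 = (l² + (5 + l)*l) - 5 = (l² + l*(5 + l)) - 5 = -5 + l² + l*(5 + l))
J(j, M) = -5 + 2*j² + 5*j
√(((6 + 4*(-2))*(-2) + J(6, 3)) + 120) = √(((6 + 4*(-2))*(-2) + (-5 + 2*6² + 5*6)) + 120) = √(((6 - 8)*(-2) + (-5 + 2*36 + 30)) + 120) = √((-2*(-2) + (-5 + 72 + 30)) + 120) = √((4 + 97) + 120) = √(101 + 120) = √221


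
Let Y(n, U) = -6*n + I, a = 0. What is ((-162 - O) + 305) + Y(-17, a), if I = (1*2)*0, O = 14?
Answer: 231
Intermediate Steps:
I = 0 (I = 2*0 = 0)
Y(n, U) = -6*n (Y(n, U) = -6*n + 0 = -6*n)
((-162 - O) + 305) + Y(-17, a) = ((-162 - 1*14) + 305) - 6*(-17) = ((-162 - 14) + 305) + 102 = (-176 + 305) + 102 = 129 + 102 = 231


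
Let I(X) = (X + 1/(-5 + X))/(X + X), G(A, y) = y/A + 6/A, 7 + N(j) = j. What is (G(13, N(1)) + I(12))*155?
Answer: 13175/168 ≈ 78.423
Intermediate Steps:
N(j) = -7 + j
G(A, y) = 6/A + y/A
I(X) = (X + 1/(-5 + X))/(2*X) (I(X) = (X + 1/(-5 + X))/((2*X)) = (X + 1/(-5 + X))*(1/(2*X)) = (X + 1/(-5 + X))/(2*X))
(G(13, N(1)) + I(12))*155 = ((6 + (-7 + 1))/13 + (½)*(1 + 12² - 5*12)/(12*(-5 + 12)))*155 = ((6 - 6)/13 + (½)*(1/12)*(1 + 144 - 60)/7)*155 = ((1/13)*0 + (½)*(1/12)*(⅐)*85)*155 = (0 + 85/168)*155 = (85/168)*155 = 13175/168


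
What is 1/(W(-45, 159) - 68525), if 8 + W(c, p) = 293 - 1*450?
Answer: -1/68690 ≈ -1.4558e-5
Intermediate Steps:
W(c, p) = -165 (W(c, p) = -8 + (293 - 1*450) = -8 + (293 - 450) = -8 - 157 = -165)
1/(W(-45, 159) - 68525) = 1/(-165 - 68525) = 1/(-68690) = -1/68690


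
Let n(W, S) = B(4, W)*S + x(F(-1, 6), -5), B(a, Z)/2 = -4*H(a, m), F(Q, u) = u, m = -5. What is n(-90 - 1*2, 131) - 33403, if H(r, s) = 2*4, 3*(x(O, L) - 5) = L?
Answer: -125351/3 ≈ -41784.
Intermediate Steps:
x(O, L) = 5 + L/3
H(r, s) = 8
B(a, Z) = -64 (B(a, Z) = 2*(-4*8) = 2*(-32) = -64)
n(W, S) = 10/3 - 64*S (n(W, S) = -64*S + (5 + (⅓)*(-5)) = -64*S + (5 - 5/3) = -64*S + 10/3 = 10/3 - 64*S)
n(-90 - 1*2, 131) - 33403 = (10/3 - 64*131) - 33403 = (10/3 - 8384) - 33403 = -25142/3 - 33403 = -125351/3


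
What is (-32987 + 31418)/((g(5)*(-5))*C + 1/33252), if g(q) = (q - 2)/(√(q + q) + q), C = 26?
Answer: 225528659778492/11211743765041 + 45105742390176*√10/11211743765041 ≈ 32.837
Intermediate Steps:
g(q) = (-2 + q)/(q + √2*√q) (g(q) = (-2 + q)/(√(2*q) + q) = (-2 + q)/(√2*√q + q) = (-2 + q)/(q + √2*√q))
(-32987 + 31418)/((g(5)*(-5))*C + 1/33252) = (-32987 + 31418)/((((-2 + 5)/(5 + √2*√5))*(-5))*26 + 1/33252) = -1569/(((3/(5 + √10))*(-5))*26 + 1/33252) = -1569/(-15/(5 + √10)*26 + 1/33252) = -1569/(-390/(5 + √10) + 1/33252) = -1569/(1/33252 - 390/(5 + √10))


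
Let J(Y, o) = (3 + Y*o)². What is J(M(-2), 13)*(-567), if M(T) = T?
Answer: -299943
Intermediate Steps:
J(M(-2), 13)*(-567) = (3 - 2*13)²*(-567) = (3 - 26)²*(-567) = (-23)²*(-567) = 529*(-567) = -299943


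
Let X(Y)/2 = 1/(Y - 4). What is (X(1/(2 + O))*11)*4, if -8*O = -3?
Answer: -418/17 ≈ -24.588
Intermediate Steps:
O = 3/8 (O = -1/8*(-3) = 3/8 ≈ 0.37500)
X(Y) = 2/(-4 + Y) (X(Y) = 2/(Y - 4) = 2/(-4 + Y))
(X(1/(2 + O))*11)*4 = ((2/(-4 + 1/(2 + 3/8)))*11)*4 = ((2/(-4 + 1/(19/8)))*11)*4 = ((2/(-4 + 8/19))*11)*4 = ((2/(-68/19))*11)*4 = ((2*(-19/68))*11)*4 = -19/34*11*4 = -209/34*4 = -418/17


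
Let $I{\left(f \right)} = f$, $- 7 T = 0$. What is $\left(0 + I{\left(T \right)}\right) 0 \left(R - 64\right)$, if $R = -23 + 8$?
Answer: $0$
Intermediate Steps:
$T = 0$ ($T = \left(- \frac{1}{7}\right) 0 = 0$)
$R = -15$
$\left(0 + I{\left(T \right)}\right) 0 \left(R - 64\right) = \left(0 + 0\right) 0 \left(-15 - 64\right) = 0 \cdot 0 \left(-15 - 64\right) = 0 \left(-79\right) = 0$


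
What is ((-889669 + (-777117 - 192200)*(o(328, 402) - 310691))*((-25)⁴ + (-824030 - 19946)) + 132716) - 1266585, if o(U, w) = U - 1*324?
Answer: -136528150212653479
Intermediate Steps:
o(U, w) = -324 + U (o(U, w) = U - 324 = -324 + U)
((-889669 + (-777117 - 192200)*(o(328, 402) - 310691))*((-25)⁴ + (-824030 - 19946)) + 132716) - 1266585 = ((-889669 + (-777117 - 192200)*((-324 + 328) - 310691))*((-25)⁴ + (-824030 - 19946)) + 132716) - 1266585 = ((-889669 - 969317*(4 - 310691))*(390625 - 843976) + 132716) - 1266585 = ((-889669 - 969317*(-310687))*(-453351) + 132716) - 1266585 = ((-889669 + 301154190779)*(-453351) + 132716) - 1266585 = (301153301110*(-453351) + 132716) - 1266585 = (-136528150211519610 + 132716) - 1266585 = -136528150211386894 - 1266585 = -136528150212653479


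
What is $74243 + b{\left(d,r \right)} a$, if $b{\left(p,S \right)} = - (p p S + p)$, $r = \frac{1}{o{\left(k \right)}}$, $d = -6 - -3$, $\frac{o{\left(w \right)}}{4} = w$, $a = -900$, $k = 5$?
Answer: $71948$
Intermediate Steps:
$o{\left(w \right)} = 4 w$
$d = -3$ ($d = -6 + 3 = -3$)
$r = \frac{1}{20}$ ($r = \frac{1}{4 \cdot 5} = \frac{1}{20} \approx 0.05$)
$b{\left(p,S \right)} = - p - S p^{2}$ ($b{\left(p,S \right)} = - (p^{2} S + p) = - (S p^{2} + p) = - (p + S p^{2}) = - p - S p^{2}$)
$74243 + b{\left(d,r \right)} a = 74243 + \left(-1\right) \left(-3\right) \left(1 + \frac{1}{20} \left(-3\right)\right) \left(-900\right) = 74243 + \left(-1\right) \left(-3\right) \left(1 - \frac{3}{20}\right) \left(-900\right) = 74243 + \left(-1\right) \left(-3\right) \frac{17}{20} \left(-900\right) = 74243 + \frac{51}{20} \left(-900\right) = 74243 - 2295 = 71948$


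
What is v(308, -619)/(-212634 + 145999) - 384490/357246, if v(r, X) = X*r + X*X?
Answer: -47196780682/11902543605 ≈ -3.9653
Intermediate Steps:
v(r, X) = X² + X*r (v(r, X) = X*r + X² = X² + X*r)
v(308, -619)/(-212634 + 145999) - 384490/357246 = (-619*(-619 + 308))/(-212634 + 145999) - 384490/357246 = -619*(-311)/(-66635) - 384490*1/357246 = 192509*(-1/66635) - 192245/178623 = -192509/66635 - 192245/178623 = -47196780682/11902543605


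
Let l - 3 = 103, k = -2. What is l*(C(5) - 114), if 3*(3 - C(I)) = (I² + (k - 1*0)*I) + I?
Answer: -37418/3 ≈ -12473.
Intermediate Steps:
l = 106 (l = 3 + 103 = 106)
C(I) = 3 - I²/3 + I/3 (C(I) = 3 - ((I² + (-2 - 1*0)*I) + I)/3 = 3 - ((I² + (-2 + 0)*I) + I)/3 = 3 - ((I² - 2*I) + I)/3 = 3 - (I² - I)/3 = 3 + (-I²/3 + I/3) = 3 - I²/3 + I/3)
l*(C(5) - 114) = 106*((3 - ⅓*5² + (⅓)*5) - 114) = 106*((3 - ⅓*25 + 5/3) - 114) = 106*((3 - 25/3 + 5/3) - 114) = 106*(-11/3 - 114) = 106*(-353/3) = -37418/3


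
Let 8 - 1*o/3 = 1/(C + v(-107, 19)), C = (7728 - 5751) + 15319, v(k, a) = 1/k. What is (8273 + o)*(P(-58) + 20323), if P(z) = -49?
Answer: 311307613968684/1850671 ≈ 1.6821e+8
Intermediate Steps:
C = 17296 (C = 1977 + 15319 = 17296)
o = 44415783/1850671 (o = 24 - 3/(17296 + 1/(-107)) = 24 - 3/(17296 - 1/107) = 24 - 3/1850671/107 = 24 - 3*107/1850671 = 24 - 321/1850671 = 44415783/1850671 ≈ 24.000)
(8273 + o)*(P(-58) + 20323) = (8273 + 44415783/1850671)*(-49 + 20323) = (15355016966/1850671)*20274 = 311307613968684/1850671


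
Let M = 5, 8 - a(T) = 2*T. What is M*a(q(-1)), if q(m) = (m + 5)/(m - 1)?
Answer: 60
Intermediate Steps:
q(m) = (5 + m)/(-1 + m)
a(T) = 8 - 2*T
M*a(q(-1)) = 5*(8 - 2*(5 - 1)/(-1 - 1)) = 5*(8 - 2*4/(-2)) = 5*(8 - (-1)*4) = 5*(8 - 2*(-2)) = 5*(8 + 4) = 5*12 = 60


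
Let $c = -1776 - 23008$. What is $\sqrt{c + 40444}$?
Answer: $6 \sqrt{435} \approx 125.14$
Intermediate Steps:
$c = -24784$
$\sqrt{c + 40444} = \sqrt{-24784 + 40444} = \sqrt{15660} = 6 \sqrt{435}$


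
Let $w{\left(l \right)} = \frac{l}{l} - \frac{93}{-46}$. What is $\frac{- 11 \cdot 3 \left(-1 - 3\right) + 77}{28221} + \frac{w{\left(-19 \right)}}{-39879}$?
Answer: $\frac{5499623}{750283506} \approx 0.0073301$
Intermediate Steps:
$w{\left(l \right)} = \frac{139}{46}$ ($w{\left(l \right)} = 1 - - \frac{93}{46} = 1 + \frac{93}{46} = \frac{139}{46}$)
$\frac{- 11 \cdot 3 \left(-1 - 3\right) + 77}{28221} + \frac{w{\left(-19 \right)}}{-39879} = \frac{- 11 \cdot 3 \left(-1 - 3\right) + 77}{28221} + \frac{139}{46 \left(-39879\right)} = \left(- 11 \cdot 3 \left(-4\right) + 77\right) \frac{1}{28221} + \frac{139}{46} \left(- \frac{1}{39879}\right) = \left(\left(-11\right) \left(-12\right) + 77\right) \frac{1}{28221} - \frac{139}{1834434} = \left(132 + 77\right) \frac{1}{28221} - \frac{139}{1834434} = 209 \cdot \frac{1}{28221} - \frac{139}{1834434} = \frac{209}{28221} - \frac{139}{1834434} = \frac{5499623}{750283506}$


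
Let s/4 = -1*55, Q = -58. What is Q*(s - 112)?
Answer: 19256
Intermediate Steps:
s = -220 (s = 4*(-1*55) = 4*(-55) = -220)
Q*(s - 112) = -58*(-220 - 112) = -58*(-332) = 19256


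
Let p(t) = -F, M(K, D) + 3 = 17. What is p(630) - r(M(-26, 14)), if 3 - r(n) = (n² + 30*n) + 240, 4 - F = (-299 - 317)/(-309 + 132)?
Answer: 150889/177 ≈ 852.48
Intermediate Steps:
F = 92/177 (F = 4 - (-299 - 317)/(-309 + 132) = 4 - (-616)/(-177) = 4 - (-616)*(-1)/177 = 4 - 1*616/177 = 4 - 616/177 = 92/177 ≈ 0.51977)
M(K, D) = 14 (M(K, D) = -3 + 17 = 14)
p(t) = -92/177 (p(t) = -1*92/177 = -92/177)
r(n) = -237 - n² - 30*n (r(n) = 3 - ((n² + 30*n) + 240) = 3 - (240 + n² + 30*n) = 3 + (-240 - n² - 30*n) = -237 - n² - 30*n)
p(630) - r(M(-26, 14)) = -92/177 - (-237 - 1*14² - 30*14) = -92/177 - (-237 - 1*196 - 420) = -92/177 - (-237 - 196 - 420) = -92/177 - 1*(-853) = -92/177 + 853 = 150889/177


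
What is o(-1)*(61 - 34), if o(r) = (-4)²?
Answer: 432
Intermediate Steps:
o(r) = 16
o(-1)*(61 - 34) = 16*(61 - 34) = 16*27 = 432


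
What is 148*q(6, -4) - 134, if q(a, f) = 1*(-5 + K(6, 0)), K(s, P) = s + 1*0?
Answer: 14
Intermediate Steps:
K(s, P) = s (K(s, P) = s + 0 = s)
q(a, f) = 1 (q(a, f) = 1*(-5 + 6) = 1*1 = 1)
148*q(6, -4) - 134 = 148*1 - 134 = 148 - 134 = 14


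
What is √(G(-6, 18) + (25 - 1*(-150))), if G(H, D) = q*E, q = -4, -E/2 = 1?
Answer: √183 ≈ 13.528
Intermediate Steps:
E = -2 (E = -2*1 = -2)
G(H, D) = 8 (G(H, D) = -4*(-2) = 8)
√(G(-6, 18) + (25 - 1*(-150))) = √(8 + (25 - 1*(-150))) = √(8 + (25 + 150)) = √(8 + 175) = √183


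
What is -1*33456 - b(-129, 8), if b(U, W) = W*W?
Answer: -33520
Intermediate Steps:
b(U, W) = W²
-1*33456 - b(-129, 8) = -1*33456 - 1*8² = -33456 - 1*64 = -33456 - 64 = -33520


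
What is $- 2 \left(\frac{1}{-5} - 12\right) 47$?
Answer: $\frac{5734}{5} \approx 1146.8$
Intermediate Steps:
$- 2 \left(\frac{1}{-5} - 12\right) 47 = - 2 \left(- \frac{1}{5} - 12\right) 47 = \left(-2\right) \left(- \frac{61}{5}\right) 47 = \frac{122}{5} \cdot 47 = \frac{5734}{5}$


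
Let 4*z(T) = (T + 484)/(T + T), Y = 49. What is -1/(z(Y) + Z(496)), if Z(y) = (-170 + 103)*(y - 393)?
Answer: 392/2704659 ≈ 0.00014493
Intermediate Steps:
Z(y) = 26331 - 67*y (Z(y) = -67*(-393 + y) = 26331 - 67*y)
z(T) = (484 + T)/(8*T) (z(T) = ((T + 484)/(T + T))/4 = ((484 + T)/((2*T)))/4 = ((484 + T)*(1/(2*T)))/4 = ((484 + T)/(2*T))/4 = (484 + T)/(8*T))
-1/(z(Y) + Z(496)) = -1/((⅛)*(484 + 49)/49 + (26331 - 67*496)) = -1/((⅛)*(1/49)*533 + (26331 - 33232)) = -1/(533/392 - 6901) = -1/(-2704659/392) = -1*(-392/2704659) = 392/2704659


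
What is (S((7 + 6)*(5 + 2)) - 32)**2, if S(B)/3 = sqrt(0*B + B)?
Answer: 1843 - 192*sqrt(91) ≈ 11.437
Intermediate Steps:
S(B) = 3*sqrt(B) (S(B) = 3*sqrt(0*B + B) = 3*sqrt(0 + B) = 3*sqrt(B))
(S((7 + 6)*(5 + 2)) - 32)**2 = (3*sqrt((7 + 6)*(5 + 2)) - 32)**2 = (3*sqrt(13*7) - 32)**2 = (3*sqrt(91) - 32)**2 = (-32 + 3*sqrt(91))**2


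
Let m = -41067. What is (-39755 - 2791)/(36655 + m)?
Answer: 21273/2206 ≈ 9.6432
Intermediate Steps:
(-39755 - 2791)/(36655 + m) = (-39755 - 2791)/(36655 - 41067) = -42546/(-4412) = -42546*(-1/4412) = 21273/2206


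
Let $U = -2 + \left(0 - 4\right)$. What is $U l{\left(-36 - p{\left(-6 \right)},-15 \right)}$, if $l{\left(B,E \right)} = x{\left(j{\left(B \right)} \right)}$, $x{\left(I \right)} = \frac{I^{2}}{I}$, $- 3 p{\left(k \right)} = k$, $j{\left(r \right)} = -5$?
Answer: $30$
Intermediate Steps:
$p{\left(k \right)} = - \frac{k}{3}$
$x{\left(I \right)} = I$
$l{\left(B,E \right)} = -5$
$U = -6$ ($U = -2 + \left(0 - 4\right) = -2 - 4 = -6$)
$U l{\left(-36 - p{\left(-6 \right)},-15 \right)} = \left(-6\right) \left(-5\right) = 30$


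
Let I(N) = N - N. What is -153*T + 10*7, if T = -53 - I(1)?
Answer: 8179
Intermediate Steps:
I(N) = 0
T = -53 (T = -53 - 1*0 = -53 + 0 = -53)
-153*T + 10*7 = -153*(-53) + 10*7 = 8109 + 70 = 8179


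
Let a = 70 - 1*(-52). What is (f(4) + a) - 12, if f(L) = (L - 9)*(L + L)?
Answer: 70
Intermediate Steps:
f(L) = 2*L*(-9 + L) (f(L) = (-9 + L)*(2*L) = 2*L*(-9 + L))
a = 122 (a = 70 + 52 = 122)
(f(4) + a) - 12 = (2*4*(-9 + 4) + 122) - 12 = (2*4*(-5) + 122) - 12 = (-40 + 122) - 12 = 82 - 12 = 70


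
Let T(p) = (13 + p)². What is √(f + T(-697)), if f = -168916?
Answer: 2*√74735 ≈ 546.75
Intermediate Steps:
√(f + T(-697)) = √(-168916 + (13 - 697)²) = √(-168916 + (-684)²) = √(-168916 + 467856) = √298940 = 2*√74735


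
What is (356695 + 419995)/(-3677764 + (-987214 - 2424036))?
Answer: -388345/3544507 ≈ -0.10956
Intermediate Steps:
(356695 + 419995)/(-3677764 + (-987214 - 2424036)) = 776690/(-3677764 - 3411250) = 776690/(-7089014) = 776690*(-1/7089014) = -388345/3544507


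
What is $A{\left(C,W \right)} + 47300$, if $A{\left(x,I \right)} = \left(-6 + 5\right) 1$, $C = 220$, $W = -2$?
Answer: $47299$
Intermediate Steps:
$A{\left(x,I \right)} = -1$ ($A{\left(x,I \right)} = \left(-1\right) 1 = -1$)
$A{\left(C,W \right)} + 47300 = -1 + 47300 = 47299$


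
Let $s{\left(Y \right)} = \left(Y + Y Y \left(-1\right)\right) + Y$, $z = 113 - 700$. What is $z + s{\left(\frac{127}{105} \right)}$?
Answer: $- \frac{6461134}{11025} \approx -586.04$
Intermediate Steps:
$z = -587$ ($z = 113 - 700 = -587$)
$s{\left(Y \right)} = - Y^{2} + 2 Y$ ($s{\left(Y \right)} = \left(Y + Y^{2} \left(-1\right)\right) + Y = \left(Y - Y^{2}\right) + Y = - Y^{2} + 2 Y$)
$z + s{\left(\frac{127}{105} \right)} = -587 + \frac{127}{105} \left(2 - \frac{127}{105}\right) = -587 + 127 \cdot \frac{1}{105} \left(2 - 127 \cdot \frac{1}{105}\right) = -587 + \frac{127 \left(2 - \frac{127}{105}\right)}{105} = -587 + \frac{127}{105} \cdot \frac{83}{105} = -587 + \frac{10541}{11025} = - \frac{6461134}{11025}$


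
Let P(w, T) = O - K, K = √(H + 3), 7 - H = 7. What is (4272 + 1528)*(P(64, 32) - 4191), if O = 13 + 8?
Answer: -24186000 - 5800*√3 ≈ -2.4196e+7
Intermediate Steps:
O = 21
H = 0 (H = 7 - 1*7 = 7 - 7 = 0)
K = √3 (K = √(0 + 3) = √3 ≈ 1.7320)
P(w, T) = 21 - √3
(4272 + 1528)*(P(64, 32) - 4191) = (4272 + 1528)*((21 - √3) - 4191) = 5800*(-4170 - √3) = -24186000 - 5800*√3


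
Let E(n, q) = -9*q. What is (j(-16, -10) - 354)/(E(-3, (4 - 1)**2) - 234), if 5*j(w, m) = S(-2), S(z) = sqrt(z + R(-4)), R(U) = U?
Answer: 118/105 - I*sqrt(6)/1575 ≈ 1.1238 - 0.0015552*I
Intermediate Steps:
S(z) = sqrt(-4 + z) (S(z) = sqrt(z - 4) = sqrt(-4 + z))
j(w, m) = I*sqrt(6)/5 (j(w, m) = sqrt(-4 - 2)/5 = sqrt(-6)/5 = (I*sqrt(6))/5 = I*sqrt(6)/5)
(j(-16, -10) - 354)/(E(-3, (4 - 1)**2) - 234) = (I*sqrt(6)/5 - 354)/(-9*(4 - 1)**2 - 234) = (-354 + I*sqrt(6)/5)/(-9*3**2 - 234) = (-354 + I*sqrt(6)/5)/(-9*9 - 234) = (-354 + I*sqrt(6)/5)/(-81 - 234) = (-354 + I*sqrt(6)/5)/(-315) = (-354 + I*sqrt(6)/5)*(-1/315) = 118/105 - I*sqrt(6)/1575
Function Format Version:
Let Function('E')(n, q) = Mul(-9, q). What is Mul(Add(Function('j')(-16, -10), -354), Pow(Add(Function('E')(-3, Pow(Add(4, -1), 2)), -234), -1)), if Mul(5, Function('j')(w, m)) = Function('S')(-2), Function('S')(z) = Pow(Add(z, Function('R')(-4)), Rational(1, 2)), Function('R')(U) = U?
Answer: Add(Rational(118, 105), Mul(Rational(-1, 1575), I, Pow(6, Rational(1, 2)))) ≈ Add(1.1238, Mul(-0.0015552, I))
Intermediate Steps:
Function('S')(z) = Pow(Add(-4, z), Rational(1, 2)) (Function('S')(z) = Pow(Add(z, -4), Rational(1, 2)) = Pow(Add(-4, z), Rational(1, 2)))
Function('j')(w, m) = Mul(Rational(1, 5), I, Pow(6, Rational(1, 2))) (Function('j')(w, m) = Mul(Rational(1, 5), Pow(Add(-4, -2), Rational(1, 2))) = Mul(Rational(1, 5), Pow(-6, Rational(1, 2))) = Mul(Rational(1, 5), Mul(I, Pow(6, Rational(1, 2)))) = Mul(Rational(1, 5), I, Pow(6, Rational(1, 2))))
Mul(Add(Function('j')(-16, -10), -354), Pow(Add(Function('E')(-3, Pow(Add(4, -1), 2)), -234), -1)) = Mul(Add(Mul(Rational(1, 5), I, Pow(6, Rational(1, 2))), -354), Pow(Add(Mul(-9, Pow(Add(4, -1), 2)), -234), -1)) = Mul(Add(-354, Mul(Rational(1, 5), I, Pow(6, Rational(1, 2)))), Pow(Add(Mul(-9, Pow(3, 2)), -234), -1)) = Mul(Add(-354, Mul(Rational(1, 5), I, Pow(6, Rational(1, 2)))), Pow(Add(Mul(-9, 9), -234), -1)) = Mul(Add(-354, Mul(Rational(1, 5), I, Pow(6, Rational(1, 2)))), Pow(Add(-81, -234), -1)) = Mul(Add(-354, Mul(Rational(1, 5), I, Pow(6, Rational(1, 2)))), Pow(-315, -1)) = Mul(Add(-354, Mul(Rational(1, 5), I, Pow(6, Rational(1, 2)))), Rational(-1, 315)) = Add(Rational(118, 105), Mul(Rational(-1, 1575), I, Pow(6, Rational(1, 2))))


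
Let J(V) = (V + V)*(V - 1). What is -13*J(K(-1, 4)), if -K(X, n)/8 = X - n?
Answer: -40560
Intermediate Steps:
K(X, n) = -8*X + 8*n (K(X, n) = -8*(X - n) = -8*X + 8*n)
J(V) = 2*V*(-1 + V) (J(V) = (2*V)*(-1 + V) = 2*V*(-1 + V))
-13*J(K(-1, 4)) = -26*(-8*(-1) + 8*4)*(-1 + (-8*(-1) + 8*4)) = -26*(8 + 32)*(-1 + (8 + 32)) = -26*40*(-1 + 40) = -26*40*39 = -13*3120 = -40560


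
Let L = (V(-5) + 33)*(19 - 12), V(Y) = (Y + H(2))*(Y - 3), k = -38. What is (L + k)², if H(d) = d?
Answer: 130321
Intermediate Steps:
V(Y) = (-3 + Y)*(2 + Y) (V(Y) = (Y + 2)*(Y - 3) = (2 + Y)*(-3 + Y) = (-3 + Y)*(2 + Y))
L = 399 (L = ((-6 + (-5)² - 1*(-5)) + 33)*(19 - 12) = ((-6 + 25 + 5) + 33)*7 = (24 + 33)*7 = 57*7 = 399)
(L + k)² = (399 - 38)² = 361² = 130321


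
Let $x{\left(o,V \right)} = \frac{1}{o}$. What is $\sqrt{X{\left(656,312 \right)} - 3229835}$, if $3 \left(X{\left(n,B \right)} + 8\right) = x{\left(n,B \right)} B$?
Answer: $\frac{3 i \sqrt{2413051474}}{82} \approx 1797.2 i$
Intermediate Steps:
$X{\left(n,B \right)} = -8 + \frac{B}{3 n}$ ($X{\left(n,B \right)} = -8 + \frac{\frac{1}{n} B}{3} = -8 + \frac{B \frac{1}{n}}{3} = -8 + \frac{B}{3 n}$)
$\sqrt{X{\left(656,312 \right)} - 3229835} = \sqrt{\left(-8 + \frac{1}{3} \cdot 312 \cdot \frac{1}{656}\right) - 3229835} = \sqrt{\left(-8 + \frac{13}{82}\right) - 3229835} = \sqrt{- \frac{643}{82} - 3229835} = \sqrt{- \frac{264847113}{82}} = \frac{3 i \sqrt{2413051474}}{82}$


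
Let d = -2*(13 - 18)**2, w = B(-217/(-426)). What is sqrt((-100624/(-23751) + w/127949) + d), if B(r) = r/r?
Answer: I*sqrt(46958377786623301453)/1012972233 ≈ 6.7649*I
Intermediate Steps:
B(r) = 1
w = 1
d = -50 (d = -2*(-5)**2 = -2*25 = -50)
sqrt((-100624/(-23751) + w/127949) + d) = sqrt((-100624/(-23751) + 1/127949) - 50) = sqrt((-100624*(-1/23751) + 1*(1/127949)) - 50) = sqrt((100624/23751 + 1/127949) - 50) = sqrt(12874763927/3038916699 - 50) = sqrt(-139071071023/3038916699) = I*sqrt(46958377786623301453)/1012972233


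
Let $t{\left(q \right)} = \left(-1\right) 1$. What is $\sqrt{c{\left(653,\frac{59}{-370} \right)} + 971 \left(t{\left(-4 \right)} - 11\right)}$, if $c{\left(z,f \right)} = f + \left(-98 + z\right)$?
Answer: $\frac{i \sqrt{1519201130}}{370} \approx 105.34 i$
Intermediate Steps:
$t{\left(q \right)} = -1$
$c{\left(z,f \right)} = -98 + f + z$
$\sqrt{c{\left(653,\frac{59}{-370} \right)} + 971 \left(t{\left(-4 \right)} - 11\right)} = \sqrt{\left(-98 + \frac{59}{-370} + 653\right) + 971 \left(-1 - 11\right)} = \sqrt{\left(-98 + 59 \left(- \frac{1}{370}\right) + 653\right) + 971 \left(-12\right)} = \sqrt{\left(-98 - \frac{59}{370} + 653\right) - 11652} = \sqrt{\frac{205291}{370} - 11652} = \sqrt{- \frac{4105949}{370}} = \frac{i \sqrt{1519201130}}{370}$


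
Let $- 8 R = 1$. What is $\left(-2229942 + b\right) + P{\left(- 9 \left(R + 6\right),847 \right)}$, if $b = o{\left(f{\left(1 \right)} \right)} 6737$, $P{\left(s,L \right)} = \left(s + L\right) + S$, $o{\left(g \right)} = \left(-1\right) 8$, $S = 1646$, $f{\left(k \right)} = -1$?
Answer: $- \frac{18251183}{8} \approx -2.2814 \cdot 10^{6}$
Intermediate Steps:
$R = - \frac{1}{8}$ ($R = \left(- \frac{1}{8}\right) 1 = - \frac{1}{8} \approx -0.125$)
$o{\left(g \right)} = -8$
$P{\left(s,L \right)} = 1646 + L + s$ ($P{\left(s,L \right)} = \left(s + L\right) + 1646 = \left(L + s\right) + 1646 = 1646 + L + s$)
$b = -53896$ ($b = \left(-8\right) 6737 = -53896$)
$\left(-2229942 + b\right) + P{\left(- 9 \left(R + 6\right),847 \right)} = \left(-2229942 - 53896\right) + \left(1646 + 847 - 9 \left(- \frac{1}{8} + 6\right)\right) = -2283838 + \left(1646 + 847 - \frac{423}{8}\right) = -2283838 + \frac{19521}{8} = - \frac{18251183}{8}$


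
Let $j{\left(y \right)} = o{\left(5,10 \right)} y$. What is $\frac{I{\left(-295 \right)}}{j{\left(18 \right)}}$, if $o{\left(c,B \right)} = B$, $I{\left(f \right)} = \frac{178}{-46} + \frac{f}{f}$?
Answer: $- \frac{11}{690} \approx -0.015942$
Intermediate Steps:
$I{\left(f \right)} = - \frac{66}{23}$ ($I{\left(f \right)} = 178 \left(- \frac{1}{46}\right) + 1 = - \frac{89}{23} + 1 = - \frac{66}{23}$)
$j{\left(y \right)} = 10 y$
$\frac{I{\left(-295 \right)}}{j{\left(18 \right)}} = - \frac{66}{23 \cdot 10 \cdot 18} = - \frac{66}{23 \cdot 180} = \left(- \frac{66}{23}\right) \frac{1}{180} = - \frac{11}{690}$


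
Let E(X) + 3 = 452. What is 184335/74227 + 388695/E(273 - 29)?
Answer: 28934430180/33327923 ≈ 868.17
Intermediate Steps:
E(X) = 449 (E(X) = -3 + 452 = 449)
184335/74227 + 388695/E(273 - 29) = 184335/74227 + 388695/449 = 28934430180/33327923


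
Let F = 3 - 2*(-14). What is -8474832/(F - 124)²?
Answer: -941648/961 ≈ -979.86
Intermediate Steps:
F = 31 (F = 3 + 28 = 31)
-8474832/(F - 124)² = -8474832/(31 - 124)² = -8474832/((-93)²) = -8474832/8649 = -8474832*1/8649 = -941648/961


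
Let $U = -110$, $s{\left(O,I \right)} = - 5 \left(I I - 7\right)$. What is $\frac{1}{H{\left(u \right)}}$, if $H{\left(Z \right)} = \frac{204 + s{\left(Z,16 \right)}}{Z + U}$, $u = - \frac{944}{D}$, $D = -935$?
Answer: $\frac{101906}{973335} \approx 0.1047$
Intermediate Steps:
$s{\left(O,I \right)} = 35 - 5 I^{2}$ ($s{\left(O,I \right)} = - 5 \left(I^{2} - 7\right) = - 5 \left(-7 + I^{2}\right) = 35 - 5 I^{2}$)
$u = \frac{944}{935}$ ($u = - \frac{944}{-935} = \left(-944\right) \left(- \frac{1}{935}\right) = \frac{944}{935} \approx 1.0096$)
$H{\left(Z \right)} = - \frac{1041}{-110 + Z}$ ($H{\left(Z \right)} = \frac{204 + \left(35 - 5 \cdot 16^{2}\right)}{Z - 110} = \frac{204 + \left(35 - 1280\right)}{-110 + Z} = \frac{204 - 1245}{-110 + Z} = - \frac{1041}{-110 + Z}$)
$\frac{1}{H{\left(u \right)}} = \frac{1}{\left(-1041\right) \frac{1}{-110 + \frac{944}{935}}} = \frac{1}{\left(-1041\right) \frac{1}{- \frac{101906}{935}}} = \frac{1}{\left(-1041\right) \left(- \frac{935}{101906}\right)} = \frac{1}{\frac{973335}{101906}} = \frac{101906}{973335}$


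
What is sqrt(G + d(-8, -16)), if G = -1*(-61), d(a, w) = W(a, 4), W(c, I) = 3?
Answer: 8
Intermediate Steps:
d(a, w) = 3
G = 61
sqrt(G + d(-8, -16)) = sqrt(61 + 3) = sqrt(64) = 8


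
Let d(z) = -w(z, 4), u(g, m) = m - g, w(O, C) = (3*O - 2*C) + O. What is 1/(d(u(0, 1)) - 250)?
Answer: -1/246 ≈ -0.0040650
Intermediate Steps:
w(O, C) = -2*C + 4*O (w(O, C) = (-2*C + 3*O) + O = -2*C + 4*O)
d(z) = 8 - 4*z (d(z) = -(-2*4 + 4*z) = -(-8 + 4*z) = 8 - 4*z)
1/(d(u(0, 1)) - 250) = 1/((8 - 4*(1 - 1*0)) - 250) = 1/((8 - 4*(1 + 0)) - 250) = 1/((8 - 4*1) - 250) = 1/((8 - 4) - 250) = 1/(4 - 250) = 1/(-246) = -1/246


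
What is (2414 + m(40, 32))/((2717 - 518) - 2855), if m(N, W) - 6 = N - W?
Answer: -607/164 ≈ -3.7012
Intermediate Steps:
m(N, W) = 6 + N - W (m(N, W) = 6 + (N - W) = 6 + N - W)
(2414 + m(40, 32))/((2717 - 518) - 2855) = (2414 + (6 + 40 - 1*32))/((2717 - 518) - 2855) = (2414 + (6 + 40 - 32))/(2199 - 2855) = (2414 + 14)/(-656) = 2428*(-1/656) = -607/164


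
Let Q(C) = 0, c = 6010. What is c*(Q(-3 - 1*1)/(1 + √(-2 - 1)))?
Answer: 0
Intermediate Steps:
c*(Q(-3 - 1*1)/(1 + √(-2 - 1))) = 6010*(0/(1 + √(-2 - 1))) = 6010*(0/(1 + √(-3))) = 6010*(0/(1 + I*√3)) = 6010*0 = 0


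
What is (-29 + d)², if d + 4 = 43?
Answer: 100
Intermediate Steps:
d = 39 (d = -4 + 43 = 39)
(-29 + d)² = (-29 + 39)² = 10² = 100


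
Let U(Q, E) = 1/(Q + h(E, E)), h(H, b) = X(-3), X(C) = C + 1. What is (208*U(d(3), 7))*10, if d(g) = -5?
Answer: -2080/7 ≈ -297.14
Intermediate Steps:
X(C) = 1 + C
h(H, b) = -2 (h(H, b) = 1 - 3 = -2)
U(Q, E) = 1/(-2 + Q) (U(Q, E) = 1/(Q - 2) = 1/(-2 + Q))
(208*U(d(3), 7))*10 = (208/(-2 - 5))*10 = (208/(-7))*10 = (208*(-1/7))*10 = -208/7*10 = -2080/7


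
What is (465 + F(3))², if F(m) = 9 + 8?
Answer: 232324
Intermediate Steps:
F(m) = 17
(465 + F(3))² = (465 + 17)² = 482² = 232324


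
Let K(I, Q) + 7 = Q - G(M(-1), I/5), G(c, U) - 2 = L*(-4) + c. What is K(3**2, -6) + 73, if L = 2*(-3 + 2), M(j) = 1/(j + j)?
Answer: 101/2 ≈ 50.500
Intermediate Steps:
M(j) = 1/(2*j)
L = -2 (L = 2*(-1) = -2)
G(c, U) = 10 + c (G(c, U) = 2 + (-2*(-4) + c) = 2 + (8 + c) = 10 + c)
K(I, Q) = -33/2 + Q (K(I, Q) = -7 + (Q - (10 + (1/2)/(-1))) = -7 + (Q - (10 + (1/2)*(-1))) = -7 + (Q - (10 - 1/2)) = -7 + (Q - 1*19/2) = -7 + (Q - 19/2) = -7 + (-19/2 + Q) = -33/2 + Q)
K(3**2, -6) + 73 = (-33/2 - 6) + 73 = -45/2 + 73 = 101/2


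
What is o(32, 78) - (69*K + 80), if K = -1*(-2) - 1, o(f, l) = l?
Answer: -71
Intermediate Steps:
K = 1 (K = 2 - 1 = 1)
o(32, 78) - (69*K + 80) = 78 - (69*1 + 80) = 78 - (69 + 80) = 78 - 1*149 = 78 - 149 = -71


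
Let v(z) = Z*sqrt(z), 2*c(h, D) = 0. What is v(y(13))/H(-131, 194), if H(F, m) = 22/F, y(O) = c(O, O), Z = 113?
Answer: 0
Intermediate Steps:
c(h, D) = 0 (c(h, D) = (1/2)*0 = 0)
y(O) = 0
v(z) = 113*sqrt(z)
v(y(13))/H(-131, 194) = (113*sqrt(0))/((22/(-131))) = (113*0)/((22*(-1/131))) = 0/(-22/131) = 0*(-131/22) = 0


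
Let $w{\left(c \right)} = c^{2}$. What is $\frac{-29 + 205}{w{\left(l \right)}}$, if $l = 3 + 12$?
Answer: $\frac{176}{225} \approx 0.78222$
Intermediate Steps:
$l = 15$
$\frac{-29 + 205}{w{\left(l \right)}} = \frac{-29 + 205}{15^{2}} = \frac{1}{225} \cdot 176 = \frac{176}{225}$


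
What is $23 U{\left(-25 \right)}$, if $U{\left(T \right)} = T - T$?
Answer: $0$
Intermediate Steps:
$U{\left(T \right)} = 0$
$23 U{\left(-25 \right)} = 23 \cdot 0 = 0$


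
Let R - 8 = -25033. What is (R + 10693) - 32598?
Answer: -46930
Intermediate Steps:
R = -25025 (R = 8 - 25033 = -25025)
(R + 10693) - 32598 = (-25025 + 10693) - 32598 = -14332 - 32598 = -46930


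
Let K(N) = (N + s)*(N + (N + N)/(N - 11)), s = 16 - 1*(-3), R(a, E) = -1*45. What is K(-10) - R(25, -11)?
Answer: -255/7 ≈ -36.429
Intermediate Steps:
R(a, E) = -45
s = 19 (s = 16 + 3 = 19)
K(N) = (19 + N)*(N + 2*N/(-11 + N)) (K(N) = (N + 19)*(N + (N + N)/(N - 11)) = (19 + N)*(N + (2*N)/(-11 + N)) = (19 + N)*(N + 2*N/(-11 + N)))
K(-10) - R(25, -11) = -10*(-171 + (-10)² + 10*(-10))/(-11 - 10) - 1*(-45) = -10*(-171 + 100 - 100)/(-21) + 45 = -10*(-1/21)*(-171) + 45 = -570/7 + 45 = -255/7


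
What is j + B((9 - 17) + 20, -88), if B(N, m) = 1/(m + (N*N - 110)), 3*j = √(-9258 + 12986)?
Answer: -1/54 + 4*√233/3 ≈ 20.334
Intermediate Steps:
j = 4*√233/3 (j = √(-9258 + 12986)/3 = √3728/3 = (4*√233)/3 = 4*√233/3 ≈ 20.352)
B(N, m) = 1/(-110 + m + N²) (B(N, m) = 1/(m + (N² - 110)) = 1/(m + (-110 + N²)) = 1/(-110 + m + N²))
j + B((9 - 17) + 20, -88) = 4*√233/3 + 1/(-110 - 88 + ((9 - 17) + 20)²) = 4*√233/3 + 1/(-110 - 88 + (-8 + 20)²) = 4*√233/3 + 1/(-110 - 88 + 12²) = 4*√233/3 + 1/(-110 - 88 + 144) = 4*√233/3 + 1/(-54) = 4*√233/3 - 1/54 = -1/54 + 4*√233/3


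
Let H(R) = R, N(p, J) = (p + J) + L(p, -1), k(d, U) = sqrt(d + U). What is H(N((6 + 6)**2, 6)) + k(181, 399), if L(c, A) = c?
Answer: 294 + 2*sqrt(145) ≈ 318.08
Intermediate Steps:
k(d, U) = sqrt(U + d)
N(p, J) = J + 2*p (N(p, J) = (p + J) + p = (J + p) + p = J + 2*p)
H(N((6 + 6)**2, 6)) + k(181, 399) = (6 + 2*(6 + 6)**2) + sqrt(399 + 181) = (6 + 2*12**2) + sqrt(580) = (6 + 2*144) + 2*sqrt(145) = (6 + 288) + 2*sqrt(145) = 294 + 2*sqrt(145)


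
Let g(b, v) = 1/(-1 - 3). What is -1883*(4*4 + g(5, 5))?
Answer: -118629/4 ≈ -29657.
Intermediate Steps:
g(b, v) = -1/4 (g(b, v) = 1/(-4) = -1/4)
-1883*(4*4 + g(5, 5)) = -1883*(4*4 - 1/4) = -1883*(16 - 1/4) = -1883*63/4 = -118629/4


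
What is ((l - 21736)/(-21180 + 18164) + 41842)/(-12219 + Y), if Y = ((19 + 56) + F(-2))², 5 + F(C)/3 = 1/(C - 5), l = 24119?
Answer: -187377617/38827984 ≈ -4.8258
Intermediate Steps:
F(C) = -15 + 3/(-5 + C) (F(C) = -15 + 3/(C - 5) = -15 + 3/(-5 + C))
Y = 173889/49 (Y = ((19 + 56) + 3*(26 - 5*(-2))/(-5 - 2))² = (75 + 3*(26 + 10)/(-7))² = (75 + 3*(-⅐)*36)² = (75 - 108/7)² = (417/7)² = 173889/49 ≈ 3548.8)
((l - 21736)/(-21180 + 18164) + 41842)/(-12219 + Y) = ((24119 - 21736)/(-21180 + 18164) + 41842)/(-12219 + 173889/49) = (2383/(-3016) + 41842)/(-424842/49) = (2383*(-1/3016) + 41842)*(-49/424842) = (-2383/3016 + 41842)*(-49/424842) = (126193089/3016)*(-49/424842) = -187377617/38827984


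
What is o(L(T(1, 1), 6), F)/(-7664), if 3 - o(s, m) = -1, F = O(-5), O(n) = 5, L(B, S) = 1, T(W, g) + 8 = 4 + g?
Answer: -1/1916 ≈ -0.00052192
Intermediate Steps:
T(W, g) = -4 + g (T(W, g) = -8 + (4 + g) = -4 + g)
F = 5
o(s, m) = 4 (o(s, m) = 3 - 1*(-1) = 3 + 1 = 4)
o(L(T(1, 1), 6), F)/(-7664) = 4/(-7664) = 4*(-1/7664) = -1/1916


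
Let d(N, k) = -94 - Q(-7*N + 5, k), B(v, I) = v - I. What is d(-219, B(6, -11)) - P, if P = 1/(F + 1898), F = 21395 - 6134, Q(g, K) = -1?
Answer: -1595788/17159 ≈ -93.000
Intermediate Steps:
F = 15261
d(N, k) = -93 (d(N, k) = -94 - 1*(-1) = -94 + 1 = -93)
P = 1/17159 (P = 1/(15261 + 1898) = 1/17159 ≈ 5.8278e-5)
d(-219, B(6, -11)) - P = -93 - 1*1/17159 = -93 - 1/17159 = -1595788/17159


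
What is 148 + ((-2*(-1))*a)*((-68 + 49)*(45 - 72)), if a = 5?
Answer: 5278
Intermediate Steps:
148 + ((-2*(-1))*a)*((-68 + 49)*(45 - 72)) = 148 + (-2*(-1)*5)*((-68 + 49)*(45 - 72)) = 148 + (2*5)*(-19*(-27)) = 148 + 10*513 = 148 + 5130 = 5278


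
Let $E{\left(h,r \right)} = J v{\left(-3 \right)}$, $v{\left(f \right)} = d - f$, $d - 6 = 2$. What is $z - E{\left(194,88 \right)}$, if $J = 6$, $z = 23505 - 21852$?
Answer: $1587$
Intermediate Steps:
$z = 1653$ ($z = 23505 - 21852 = 1653$)
$d = 8$ ($d = 6 + 2 = 8$)
$v{\left(f \right)} = 8 - f$
$E{\left(h,r \right)} = 66$ ($E{\left(h,r \right)} = 6 \left(8 - -3\right) = 6 \left(8 + 3\right) = 6 \cdot 11 = 66$)
$z - E{\left(194,88 \right)} = 1653 - 66 = 1587$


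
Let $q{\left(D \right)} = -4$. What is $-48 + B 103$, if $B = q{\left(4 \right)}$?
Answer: $-460$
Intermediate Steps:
$B = -4$
$-48 + B 103 = -48 - 412 = -460$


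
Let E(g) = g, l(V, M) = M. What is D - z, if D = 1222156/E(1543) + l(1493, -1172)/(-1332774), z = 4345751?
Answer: -4467639462461321/1028235141 ≈ -4.3450e+6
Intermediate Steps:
D = 814429774570/1028235141 (D = 1222156/1543 - 1172/(-1332774) = 1222156*(1/1543) - 1172*(-1/1332774) = 1222156/1543 + 586/666387 = 814429774570/1028235141 ≈ 792.07)
D - z = 814429774570/1028235141 - 1*4345751 = 814429774570/1028235141 - 4345751 = -4467639462461321/1028235141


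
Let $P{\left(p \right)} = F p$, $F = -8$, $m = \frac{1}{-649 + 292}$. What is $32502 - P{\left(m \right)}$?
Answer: $\frac{11603206}{357} \approx 32502.0$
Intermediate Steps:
$m = - \frac{1}{357}$ ($m = \frac{1}{-357} = - \frac{1}{357} \approx -0.0028011$)
$P{\left(p \right)} = - 8 p$
$32502 - P{\left(m \right)} = 32502 - \left(-8\right) \left(- \frac{1}{357}\right) = 32502 - \frac{8}{357} = \frac{11603206}{357}$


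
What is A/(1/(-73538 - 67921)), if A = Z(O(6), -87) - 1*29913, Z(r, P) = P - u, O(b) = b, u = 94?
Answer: 4257067146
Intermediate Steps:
Z(r, P) = -94 + P (Z(r, P) = P - 1*94 = P - 94 = -94 + P)
A = -30094 (A = (-94 - 87) - 1*29913 = -181 - 29913 = -30094)
A/(1/(-73538 - 67921)) = -30094/(1/(-73538 - 67921)) = -30094/(1/(-141459)) = -30094/(-1/141459) = -30094*(-141459) = 4257067146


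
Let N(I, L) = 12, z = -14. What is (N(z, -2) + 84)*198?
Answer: 19008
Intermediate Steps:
(N(z, -2) + 84)*198 = (12 + 84)*198 = 96*198 = 19008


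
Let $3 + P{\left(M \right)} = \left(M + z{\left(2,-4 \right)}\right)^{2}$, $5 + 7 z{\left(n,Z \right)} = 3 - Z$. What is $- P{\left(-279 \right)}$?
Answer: $- \frac{3806254}{49} \approx -77679.0$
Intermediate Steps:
$z{\left(n,Z \right)} = - \frac{2}{7} - \frac{Z}{7}$ ($z{\left(n,Z \right)} = - \frac{5}{7} + \frac{3 - Z}{7} = - \frac{5}{7} - \left(- \frac{3}{7} + \frac{Z}{7}\right) = - \frac{2}{7} - \frac{Z}{7}$)
$P{\left(M \right)} = -3 + \left(\frac{2}{7} + M\right)^{2}$ ($P{\left(M \right)} = -3 + \left(M - - \frac{2}{7}\right)^{2} = -3 + \left(M + \left(- \frac{2}{7} + \frac{4}{7}\right)\right)^{2} = -3 + \left(M + \frac{2}{7}\right)^{2} = -3 + \left(\frac{2}{7} + M\right)^{2}$)
$- P{\left(-279 \right)} = - (-3 + \frac{\left(2 + 7 \left(-279\right)\right)^{2}}{49}) = - (-3 + \frac{\left(2 - 1953\right)^{2}}{49}) = - (-3 + \frac{\left(-1951\right)^{2}}{49}) = - (-3 + \frac{1}{49} \cdot 3806401) = - (-3 + \frac{3806401}{49}) = \left(-1\right) \frac{3806254}{49} = - \frac{3806254}{49}$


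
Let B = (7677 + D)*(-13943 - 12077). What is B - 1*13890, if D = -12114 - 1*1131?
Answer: 144865470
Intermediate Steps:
D = -13245 (D = -12114 - 1131 = -13245)
B = 144879360 (B = (7677 - 13245)*(-13943 - 12077) = -5568*(-26020) = 144879360)
B - 1*13890 = 144879360 - 1*13890 = 144879360 - 13890 = 144865470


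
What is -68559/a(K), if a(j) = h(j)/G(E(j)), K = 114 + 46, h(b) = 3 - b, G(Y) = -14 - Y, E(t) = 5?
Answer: -1302621/157 ≈ -8297.0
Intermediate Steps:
K = 160
a(j) = -3/19 + j/19 (a(j) = (3 - j)/(-14 - 1*5) = (3 - j)/(-14 - 5) = (3 - j)/(-19) = (3 - j)*(-1/19) = -3/19 + j/19)
-68559/a(K) = -68559/(-3/19 + (1/19)*160) = -68559/(-3/19 + 160/19) = -68559/157/19 = -68559*19/157 = -1302621/157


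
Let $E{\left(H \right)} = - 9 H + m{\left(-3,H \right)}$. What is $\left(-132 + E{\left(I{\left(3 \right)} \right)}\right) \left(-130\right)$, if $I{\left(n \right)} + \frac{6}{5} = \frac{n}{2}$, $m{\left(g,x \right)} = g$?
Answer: $17901$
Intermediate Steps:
$I{\left(n \right)} = - \frac{6}{5} + \frac{n}{2}$
$E{\left(H \right)} = -3 - 9 H$ ($E{\left(H \right)} = - 9 H - 3 = -3 - 9 H$)
$\left(-132 + E{\left(I{\left(3 \right)} \right)}\right) \left(-130\right) = \left(-132 - \left(3 + 9 \left(- \frac{6}{5} + \frac{1}{2} \cdot 3\right)\right)\right) \left(-130\right) = \left(-132 - \left(3 + 9 \left(- \frac{6}{5} + \frac{3}{2}\right)\right)\right) \left(-130\right) = \left(-132 - \frac{57}{10}\right) \left(-130\right) = \left(- \frac{1377}{10}\right) \left(-130\right) = 17901$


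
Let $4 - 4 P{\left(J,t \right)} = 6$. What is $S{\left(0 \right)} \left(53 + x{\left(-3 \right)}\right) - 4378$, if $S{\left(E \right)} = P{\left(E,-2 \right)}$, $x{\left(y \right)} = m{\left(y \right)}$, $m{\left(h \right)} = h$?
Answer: $-4403$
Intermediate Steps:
$x{\left(y \right)} = y$
$P{\left(J,t \right)} = - \frac{1}{2}$ ($P{\left(J,t \right)} = 1 - \frac{3}{2} = - \frac{1}{2}$)
$S{\left(E \right)} = - \frac{1}{2}$
$S{\left(0 \right)} \left(53 + x{\left(-3 \right)}\right) - 4378 = - \frac{53 - 3}{2} - 4378 = \left(- \frac{1}{2}\right) 50 - 4378 = -25 - 4378 = -4403$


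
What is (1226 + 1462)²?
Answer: 7225344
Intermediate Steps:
(1226 + 1462)² = 2688² = 7225344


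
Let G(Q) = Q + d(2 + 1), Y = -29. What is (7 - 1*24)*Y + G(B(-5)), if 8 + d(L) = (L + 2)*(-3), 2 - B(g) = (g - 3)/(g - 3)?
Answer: 471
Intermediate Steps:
B(g) = 1 (B(g) = 2 - (g - 3)/(g - 3) = 2 - (-3 + g)/(-3 + g) = 2 - 1*1 = 2 - 1 = 1)
d(L) = -14 - 3*L (d(L) = -8 + (L + 2)*(-3) = -8 + (2 + L)*(-3) = -8 + (-6 - 3*L) = -14 - 3*L)
G(Q) = -23 + Q (G(Q) = Q + (-14 - 3*(2 + 1)) = Q + (-14 - 3*3) = Q + (-14 - 9) = Q - 23 = -23 + Q)
(7 - 1*24)*Y + G(B(-5)) = (7 - 1*24)*(-29) + (-23 + 1) = (7 - 24)*(-29) - 22 = -17*(-29) - 22 = 493 - 22 = 471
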